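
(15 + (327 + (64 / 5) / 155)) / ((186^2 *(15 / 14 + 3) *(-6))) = -927899 / 2292417450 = -0.00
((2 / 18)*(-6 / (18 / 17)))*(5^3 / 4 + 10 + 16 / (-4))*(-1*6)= 2533 / 18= 140.72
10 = 10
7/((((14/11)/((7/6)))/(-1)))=-6.42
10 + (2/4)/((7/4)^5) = 168582/16807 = 10.03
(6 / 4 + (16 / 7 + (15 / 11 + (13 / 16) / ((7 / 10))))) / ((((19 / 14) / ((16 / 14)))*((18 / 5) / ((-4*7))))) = -77740 / 1881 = -41.33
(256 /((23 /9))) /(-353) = -0.28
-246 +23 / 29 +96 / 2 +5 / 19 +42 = -85374 / 551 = -154.94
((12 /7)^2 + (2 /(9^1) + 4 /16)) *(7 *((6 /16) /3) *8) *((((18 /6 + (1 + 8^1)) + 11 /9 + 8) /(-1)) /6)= -1149247 /13608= -84.45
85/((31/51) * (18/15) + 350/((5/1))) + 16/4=31273/6012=5.20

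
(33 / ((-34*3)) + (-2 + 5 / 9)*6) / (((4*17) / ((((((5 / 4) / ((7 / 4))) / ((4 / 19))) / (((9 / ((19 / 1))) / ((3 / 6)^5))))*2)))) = -236455 / 3995136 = -0.06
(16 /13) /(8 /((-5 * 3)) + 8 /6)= 20 /13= 1.54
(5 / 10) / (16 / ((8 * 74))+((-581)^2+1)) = 0.00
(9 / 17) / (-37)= -9 / 629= -0.01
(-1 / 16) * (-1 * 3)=0.19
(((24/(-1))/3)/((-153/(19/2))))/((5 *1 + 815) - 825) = -76/765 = -0.10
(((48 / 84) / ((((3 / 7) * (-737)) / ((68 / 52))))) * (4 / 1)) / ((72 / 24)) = -272 / 86229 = -0.00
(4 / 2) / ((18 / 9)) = 1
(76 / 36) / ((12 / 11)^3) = 25289 / 15552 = 1.63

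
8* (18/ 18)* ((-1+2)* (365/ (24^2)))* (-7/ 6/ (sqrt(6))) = -2555* sqrt(6)/ 2592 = -2.41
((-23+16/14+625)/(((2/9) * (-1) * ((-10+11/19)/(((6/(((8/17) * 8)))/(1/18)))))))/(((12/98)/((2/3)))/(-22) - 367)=-12758151483/566549320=-22.52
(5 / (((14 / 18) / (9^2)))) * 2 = 7290 / 7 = 1041.43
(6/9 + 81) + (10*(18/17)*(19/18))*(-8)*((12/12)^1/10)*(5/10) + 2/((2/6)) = 4243/51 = 83.20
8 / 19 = 0.42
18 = 18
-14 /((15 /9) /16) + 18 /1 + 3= -567 /5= -113.40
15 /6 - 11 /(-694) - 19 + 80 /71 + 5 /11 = -4038775 /271007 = -14.90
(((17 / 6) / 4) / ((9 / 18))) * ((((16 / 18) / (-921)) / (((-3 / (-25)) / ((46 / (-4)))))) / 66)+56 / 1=275735071 / 4923666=56.00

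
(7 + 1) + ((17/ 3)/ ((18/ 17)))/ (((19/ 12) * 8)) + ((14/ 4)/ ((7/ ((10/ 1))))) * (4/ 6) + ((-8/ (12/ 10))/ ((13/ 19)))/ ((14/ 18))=-0.77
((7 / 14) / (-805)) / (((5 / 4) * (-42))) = 0.00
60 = 60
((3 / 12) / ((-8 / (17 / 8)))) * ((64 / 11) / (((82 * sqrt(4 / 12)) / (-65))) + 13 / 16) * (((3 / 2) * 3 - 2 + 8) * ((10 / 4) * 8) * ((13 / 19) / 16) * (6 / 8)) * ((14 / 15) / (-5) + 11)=-48930063 / 12451840 + 48930063 * sqrt(3) / 2193664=34.70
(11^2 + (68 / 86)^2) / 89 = 224885 / 164561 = 1.37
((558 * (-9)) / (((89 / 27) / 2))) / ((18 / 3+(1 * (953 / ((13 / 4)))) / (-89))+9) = -3525444 / 13543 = -260.31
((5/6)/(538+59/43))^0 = 1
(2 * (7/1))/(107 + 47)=1/11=0.09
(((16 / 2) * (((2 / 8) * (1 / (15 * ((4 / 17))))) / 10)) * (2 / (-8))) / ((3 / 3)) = -17 / 1200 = -0.01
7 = 7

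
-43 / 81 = -0.53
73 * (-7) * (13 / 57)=-116.54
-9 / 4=-2.25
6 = 6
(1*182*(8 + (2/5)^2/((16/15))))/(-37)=-14833/370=-40.09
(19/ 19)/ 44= 1/ 44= 0.02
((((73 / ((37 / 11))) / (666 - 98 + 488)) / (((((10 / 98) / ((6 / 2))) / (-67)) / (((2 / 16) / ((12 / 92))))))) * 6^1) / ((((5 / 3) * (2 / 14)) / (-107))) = 104609.94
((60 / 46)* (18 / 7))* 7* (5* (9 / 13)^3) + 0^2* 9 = 38.95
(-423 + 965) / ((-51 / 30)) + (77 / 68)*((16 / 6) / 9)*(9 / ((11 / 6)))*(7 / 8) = -10791 / 34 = -317.38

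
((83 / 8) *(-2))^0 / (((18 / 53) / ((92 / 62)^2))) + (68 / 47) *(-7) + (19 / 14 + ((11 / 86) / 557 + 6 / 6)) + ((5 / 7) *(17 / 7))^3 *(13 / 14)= 57091195291647689 / 16036281881579358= 3.56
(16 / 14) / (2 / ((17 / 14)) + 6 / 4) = 272 / 749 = 0.36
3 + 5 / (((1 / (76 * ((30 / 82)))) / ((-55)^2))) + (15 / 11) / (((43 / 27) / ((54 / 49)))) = 399633169941 / 950257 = 420552.72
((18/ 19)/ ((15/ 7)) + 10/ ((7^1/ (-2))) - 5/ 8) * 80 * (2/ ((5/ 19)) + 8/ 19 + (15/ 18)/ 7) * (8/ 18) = -77819684/ 88445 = -879.87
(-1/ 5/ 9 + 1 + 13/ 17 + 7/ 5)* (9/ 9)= 2404/ 765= 3.14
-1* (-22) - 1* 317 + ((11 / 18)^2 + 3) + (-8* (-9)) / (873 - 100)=-73015123 / 250452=-291.53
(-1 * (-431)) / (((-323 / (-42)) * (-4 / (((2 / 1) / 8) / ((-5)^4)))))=-9051 / 1615000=-0.01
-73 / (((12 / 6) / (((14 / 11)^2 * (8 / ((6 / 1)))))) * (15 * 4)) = -7154 / 5445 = -1.31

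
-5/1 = -5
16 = 16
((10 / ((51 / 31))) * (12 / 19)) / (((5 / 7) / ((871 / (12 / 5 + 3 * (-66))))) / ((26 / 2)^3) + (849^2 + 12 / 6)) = 16609935160 / 3118640824750327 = 0.00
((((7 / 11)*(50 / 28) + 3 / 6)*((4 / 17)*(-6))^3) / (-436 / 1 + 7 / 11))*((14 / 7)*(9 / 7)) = 4478976 / 164698499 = 0.03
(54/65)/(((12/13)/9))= 81/10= 8.10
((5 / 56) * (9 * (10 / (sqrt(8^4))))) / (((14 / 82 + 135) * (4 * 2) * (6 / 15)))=46125 / 158900224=0.00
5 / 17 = 0.29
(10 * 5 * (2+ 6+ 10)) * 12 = 10800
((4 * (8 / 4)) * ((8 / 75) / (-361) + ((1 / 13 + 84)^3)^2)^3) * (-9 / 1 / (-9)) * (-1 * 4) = -3147880877025184551395387243225522783950811495182758693786397143181664 / 2231956558097589473810360851921875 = -1410368345031000126985905000000000000.00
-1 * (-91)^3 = 753571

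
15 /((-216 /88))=-55 /9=-6.11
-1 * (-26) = 26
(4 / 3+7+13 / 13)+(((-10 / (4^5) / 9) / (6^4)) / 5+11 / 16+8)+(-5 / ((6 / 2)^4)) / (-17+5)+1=19.03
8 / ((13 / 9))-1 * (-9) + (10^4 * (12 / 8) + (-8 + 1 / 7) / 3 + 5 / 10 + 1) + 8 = 8201695 / 546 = 15021.42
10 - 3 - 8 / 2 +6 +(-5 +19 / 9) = 55 / 9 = 6.11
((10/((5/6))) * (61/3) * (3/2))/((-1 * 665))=-366/665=-0.55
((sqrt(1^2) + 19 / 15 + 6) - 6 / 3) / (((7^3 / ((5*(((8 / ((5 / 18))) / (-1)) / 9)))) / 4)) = -6016 / 5145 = -1.17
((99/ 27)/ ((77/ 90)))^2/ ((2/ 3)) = 1350/ 49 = 27.55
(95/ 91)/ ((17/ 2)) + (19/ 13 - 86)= -130591/ 1547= -84.42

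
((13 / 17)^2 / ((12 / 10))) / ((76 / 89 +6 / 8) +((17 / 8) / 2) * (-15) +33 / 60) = -3008200 / 85086513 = -0.04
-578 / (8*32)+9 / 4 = -1 / 128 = -0.01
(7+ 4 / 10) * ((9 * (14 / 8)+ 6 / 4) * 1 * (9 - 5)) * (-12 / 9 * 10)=-6808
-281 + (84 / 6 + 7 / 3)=-794 / 3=-264.67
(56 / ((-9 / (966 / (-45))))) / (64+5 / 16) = 5888 / 2835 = 2.08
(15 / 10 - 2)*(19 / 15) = -19 / 30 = -0.63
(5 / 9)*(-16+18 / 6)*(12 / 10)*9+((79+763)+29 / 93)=71081 / 93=764.31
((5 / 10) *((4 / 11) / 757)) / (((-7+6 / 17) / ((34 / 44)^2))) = -4913 / 227710142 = -0.00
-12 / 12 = -1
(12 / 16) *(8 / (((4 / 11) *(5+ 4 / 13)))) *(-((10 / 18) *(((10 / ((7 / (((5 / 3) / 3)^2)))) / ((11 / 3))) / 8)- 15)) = 46.60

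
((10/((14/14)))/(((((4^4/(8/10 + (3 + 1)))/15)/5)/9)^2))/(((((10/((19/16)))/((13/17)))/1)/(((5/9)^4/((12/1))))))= 3859375/3342336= 1.15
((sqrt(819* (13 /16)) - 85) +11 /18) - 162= -4435 /18 +39* sqrt(7) /4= -220.59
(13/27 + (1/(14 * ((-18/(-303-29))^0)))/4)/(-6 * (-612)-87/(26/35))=9815/69874812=0.00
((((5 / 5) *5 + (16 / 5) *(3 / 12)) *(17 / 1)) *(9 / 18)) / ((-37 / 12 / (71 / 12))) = -35003 / 370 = -94.60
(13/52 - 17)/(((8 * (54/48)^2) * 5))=-134/405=-0.33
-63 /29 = -2.17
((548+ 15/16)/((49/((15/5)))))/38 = 26349/29792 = 0.88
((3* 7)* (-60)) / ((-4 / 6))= 1890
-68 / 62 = -34 / 31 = -1.10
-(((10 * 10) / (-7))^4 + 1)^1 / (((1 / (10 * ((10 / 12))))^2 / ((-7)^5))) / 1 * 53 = 23188056731875 / 9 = 2576450747986.11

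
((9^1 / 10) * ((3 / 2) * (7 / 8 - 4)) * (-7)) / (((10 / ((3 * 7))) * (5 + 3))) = 3969 / 512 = 7.75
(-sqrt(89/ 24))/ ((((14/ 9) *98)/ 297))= -891 *sqrt(534)/ 5488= -3.75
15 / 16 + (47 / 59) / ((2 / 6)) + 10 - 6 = 6917 / 944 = 7.33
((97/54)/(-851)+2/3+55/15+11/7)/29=1898753/9328662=0.20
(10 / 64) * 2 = 5 / 16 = 0.31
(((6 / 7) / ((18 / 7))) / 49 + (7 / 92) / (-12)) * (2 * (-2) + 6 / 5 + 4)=5 / 9016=0.00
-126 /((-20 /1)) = 6.30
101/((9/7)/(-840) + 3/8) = 49490/183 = 270.44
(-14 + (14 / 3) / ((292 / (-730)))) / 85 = -77 / 255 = -0.30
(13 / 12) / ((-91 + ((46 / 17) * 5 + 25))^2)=3757 / 9547968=0.00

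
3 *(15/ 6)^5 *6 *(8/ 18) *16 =12500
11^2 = 121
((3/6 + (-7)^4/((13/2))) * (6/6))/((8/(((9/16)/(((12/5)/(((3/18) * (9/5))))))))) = 86553/26624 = 3.25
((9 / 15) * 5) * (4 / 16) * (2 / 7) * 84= 18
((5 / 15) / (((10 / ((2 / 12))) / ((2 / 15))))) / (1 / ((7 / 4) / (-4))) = -7 / 21600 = -0.00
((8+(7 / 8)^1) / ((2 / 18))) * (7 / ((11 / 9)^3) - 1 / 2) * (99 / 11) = 51040125 / 21296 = 2396.70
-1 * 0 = 0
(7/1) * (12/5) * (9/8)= 189/10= 18.90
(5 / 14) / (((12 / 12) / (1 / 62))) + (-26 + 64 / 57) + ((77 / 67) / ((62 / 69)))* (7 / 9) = -26382837 / 1104964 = -23.88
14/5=2.80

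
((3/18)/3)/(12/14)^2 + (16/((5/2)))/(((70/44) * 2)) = 236671/113400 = 2.09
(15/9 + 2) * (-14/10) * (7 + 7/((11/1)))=-196/5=-39.20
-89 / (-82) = 89 / 82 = 1.09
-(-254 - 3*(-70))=44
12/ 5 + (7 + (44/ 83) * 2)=4341/ 415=10.46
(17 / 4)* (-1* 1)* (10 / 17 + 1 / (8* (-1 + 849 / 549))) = -11111 / 3200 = -3.47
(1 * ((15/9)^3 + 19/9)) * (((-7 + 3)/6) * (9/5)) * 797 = -6446.84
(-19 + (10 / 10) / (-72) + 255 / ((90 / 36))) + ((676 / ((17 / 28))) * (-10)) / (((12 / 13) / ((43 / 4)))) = -158609705 / 1224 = -129583.09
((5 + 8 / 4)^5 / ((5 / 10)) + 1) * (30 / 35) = 201690 / 7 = 28812.86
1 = 1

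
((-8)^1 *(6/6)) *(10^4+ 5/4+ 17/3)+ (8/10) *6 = -1200758/15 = -80050.53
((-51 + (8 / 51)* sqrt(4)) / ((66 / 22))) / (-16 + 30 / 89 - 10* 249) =230065 / 34119612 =0.01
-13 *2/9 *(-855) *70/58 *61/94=2636725/1363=1934.50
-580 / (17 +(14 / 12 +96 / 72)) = -1160 / 39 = -29.74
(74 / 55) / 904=37 / 24860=0.00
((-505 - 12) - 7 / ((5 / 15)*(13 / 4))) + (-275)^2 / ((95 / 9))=1640330 / 247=6641.01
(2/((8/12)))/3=1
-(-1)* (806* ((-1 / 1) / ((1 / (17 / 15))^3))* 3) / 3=-3959878 / 3375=-1173.30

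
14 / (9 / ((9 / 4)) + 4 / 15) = 105 / 32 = 3.28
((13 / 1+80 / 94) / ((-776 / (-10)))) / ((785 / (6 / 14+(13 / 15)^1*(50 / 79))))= 50251 / 226181108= 0.00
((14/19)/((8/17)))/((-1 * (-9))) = 119/684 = 0.17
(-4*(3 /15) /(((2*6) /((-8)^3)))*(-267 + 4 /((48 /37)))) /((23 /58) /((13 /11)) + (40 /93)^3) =-27317170612992 /1258791605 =-21701.11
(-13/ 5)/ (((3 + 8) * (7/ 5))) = -13/ 77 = -0.17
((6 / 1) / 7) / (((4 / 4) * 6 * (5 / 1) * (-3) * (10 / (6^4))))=-216 / 175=-1.23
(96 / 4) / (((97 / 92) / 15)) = 33120 / 97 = 341.44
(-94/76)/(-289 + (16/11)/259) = 133903/31287110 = 0.00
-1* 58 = -58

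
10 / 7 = 1.43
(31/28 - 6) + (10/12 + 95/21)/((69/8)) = -393/92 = -4.27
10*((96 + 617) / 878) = 3565 / 439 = 8.12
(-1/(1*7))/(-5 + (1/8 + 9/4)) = 8/147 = 0.05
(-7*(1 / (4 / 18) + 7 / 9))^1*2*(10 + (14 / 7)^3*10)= -6650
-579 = -579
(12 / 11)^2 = 144 / 121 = 1.19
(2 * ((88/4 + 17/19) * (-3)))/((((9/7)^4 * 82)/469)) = -163280005/567891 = -287.52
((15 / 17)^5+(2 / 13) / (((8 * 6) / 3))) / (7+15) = 80394857 / 3248632816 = 0.02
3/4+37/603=1957/2412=0.81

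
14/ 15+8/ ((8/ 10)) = 164/ 15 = 10.93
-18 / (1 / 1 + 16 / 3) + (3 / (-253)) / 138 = -628471 / 221122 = -2.84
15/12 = 1.25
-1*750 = -750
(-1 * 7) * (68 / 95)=-5.01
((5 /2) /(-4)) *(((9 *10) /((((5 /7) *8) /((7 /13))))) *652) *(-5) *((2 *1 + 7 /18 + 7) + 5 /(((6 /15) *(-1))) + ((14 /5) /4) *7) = 6429535 /208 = 30911.23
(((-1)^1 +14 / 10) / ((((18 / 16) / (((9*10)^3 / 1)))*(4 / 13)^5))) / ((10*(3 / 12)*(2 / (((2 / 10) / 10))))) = 375934.16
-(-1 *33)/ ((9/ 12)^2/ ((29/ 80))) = 319/ 15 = 21.27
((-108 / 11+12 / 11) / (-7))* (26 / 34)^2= 16224 / 22253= 0.73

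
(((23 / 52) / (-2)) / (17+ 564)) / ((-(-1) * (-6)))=23 / 362544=0.00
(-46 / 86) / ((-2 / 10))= 2.67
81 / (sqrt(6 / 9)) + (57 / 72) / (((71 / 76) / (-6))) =-361 / 71 + 81* sqrt(6) / 2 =94.12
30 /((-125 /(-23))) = 138 /25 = 5.52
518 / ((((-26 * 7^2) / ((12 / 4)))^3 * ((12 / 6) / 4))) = -999 / 73849958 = -0.00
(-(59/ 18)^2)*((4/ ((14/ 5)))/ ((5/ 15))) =-17405/ 378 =-46.04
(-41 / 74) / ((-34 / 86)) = 1763 / 1258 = 1.40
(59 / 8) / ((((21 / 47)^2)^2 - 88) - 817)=-287901179 / 35327334592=-0.01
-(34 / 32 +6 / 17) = -385 / 272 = -1.42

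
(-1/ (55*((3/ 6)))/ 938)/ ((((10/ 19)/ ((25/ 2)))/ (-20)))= 95/ 5159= 0.02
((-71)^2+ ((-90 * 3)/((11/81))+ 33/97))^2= 10612739598400/1138489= 9321776.14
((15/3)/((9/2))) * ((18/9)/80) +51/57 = 631/684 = 0.92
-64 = -64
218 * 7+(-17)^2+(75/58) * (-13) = 104295/58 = 1798.19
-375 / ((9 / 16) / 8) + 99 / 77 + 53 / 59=-6605294 / 1239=-5331.15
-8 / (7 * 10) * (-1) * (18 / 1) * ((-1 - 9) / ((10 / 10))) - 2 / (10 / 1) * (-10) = -130 / 7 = -18.57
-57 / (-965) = 57 / 965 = 0.06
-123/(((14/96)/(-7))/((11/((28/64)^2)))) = 16625664/49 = 339299.27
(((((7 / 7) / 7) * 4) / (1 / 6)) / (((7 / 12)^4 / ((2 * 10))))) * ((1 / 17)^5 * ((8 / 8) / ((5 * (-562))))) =-995328 / 6705653784319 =-0.00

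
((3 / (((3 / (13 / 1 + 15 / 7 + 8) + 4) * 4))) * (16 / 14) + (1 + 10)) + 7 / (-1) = 6568 / 1561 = 4.21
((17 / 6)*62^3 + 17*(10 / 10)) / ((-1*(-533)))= 2025839 / 1599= 1266.94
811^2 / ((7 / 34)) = 22362514 / 7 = 3194644.86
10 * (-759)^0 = 10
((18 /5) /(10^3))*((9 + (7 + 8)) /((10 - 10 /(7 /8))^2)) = 1323 /31250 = 0.04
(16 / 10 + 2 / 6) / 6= 0.32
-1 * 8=-8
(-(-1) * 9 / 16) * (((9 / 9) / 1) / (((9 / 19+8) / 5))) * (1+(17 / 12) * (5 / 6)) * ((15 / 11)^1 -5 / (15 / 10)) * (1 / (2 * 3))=-969475 / 4080384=-0.24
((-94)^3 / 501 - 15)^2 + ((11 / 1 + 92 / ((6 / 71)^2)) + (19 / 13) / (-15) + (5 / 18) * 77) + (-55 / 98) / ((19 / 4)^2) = 1622695174090699661 / 577194369570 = 2811349.62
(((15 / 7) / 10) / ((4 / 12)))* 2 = 9 / 7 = 1.29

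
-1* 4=-4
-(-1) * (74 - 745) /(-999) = 671 /999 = 0.67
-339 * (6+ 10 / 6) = -2599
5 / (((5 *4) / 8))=2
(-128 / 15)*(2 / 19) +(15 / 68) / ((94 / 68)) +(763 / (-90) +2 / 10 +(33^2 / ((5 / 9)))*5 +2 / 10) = 393498896 / 40185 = 9792.18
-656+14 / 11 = -7202 / 11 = -654.73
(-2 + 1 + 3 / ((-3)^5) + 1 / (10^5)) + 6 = 40400081 / 8100000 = 4.99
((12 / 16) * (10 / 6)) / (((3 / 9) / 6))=45 / 2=22.50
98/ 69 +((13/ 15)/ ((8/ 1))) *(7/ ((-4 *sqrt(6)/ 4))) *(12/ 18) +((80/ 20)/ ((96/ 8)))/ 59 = 1935/ 1357 - 91 *sqrt(6)/ 1080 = 1.22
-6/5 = -1.20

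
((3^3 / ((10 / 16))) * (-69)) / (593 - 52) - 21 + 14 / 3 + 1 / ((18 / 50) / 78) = 1580993 / 8115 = 194.82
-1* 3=-3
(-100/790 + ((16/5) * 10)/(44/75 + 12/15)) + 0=23570/1027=22.95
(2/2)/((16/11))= 11/16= 0.69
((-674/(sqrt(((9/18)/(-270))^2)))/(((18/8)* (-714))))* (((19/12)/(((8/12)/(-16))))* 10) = -10244800/119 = -86090.76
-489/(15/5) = -163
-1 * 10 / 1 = -10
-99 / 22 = -9 / 2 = -4.50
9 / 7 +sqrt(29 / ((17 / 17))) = 9 / 7 +sqrt(29) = 6.67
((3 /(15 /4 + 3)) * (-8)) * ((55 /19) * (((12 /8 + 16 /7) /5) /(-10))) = 4664 /5985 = 0.78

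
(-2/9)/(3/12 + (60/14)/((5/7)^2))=-40/1557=-0.03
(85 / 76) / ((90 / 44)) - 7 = -2207 / 342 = -6.45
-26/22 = -13/11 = -1.18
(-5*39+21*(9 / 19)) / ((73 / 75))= -263700 / 1387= -190.12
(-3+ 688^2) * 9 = 4260069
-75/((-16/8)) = 75/2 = 37.50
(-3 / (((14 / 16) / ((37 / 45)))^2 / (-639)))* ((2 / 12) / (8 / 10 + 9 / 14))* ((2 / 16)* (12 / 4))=777592 / 10605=73.32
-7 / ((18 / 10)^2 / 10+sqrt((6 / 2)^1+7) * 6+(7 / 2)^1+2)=79625 / 636877 - 328125 * sqrt(10) / 2547508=-0.28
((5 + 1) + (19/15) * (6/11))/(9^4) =368/360855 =0.00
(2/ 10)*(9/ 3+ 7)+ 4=6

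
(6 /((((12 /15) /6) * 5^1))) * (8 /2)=36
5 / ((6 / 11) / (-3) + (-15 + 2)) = -11 / 29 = -0.38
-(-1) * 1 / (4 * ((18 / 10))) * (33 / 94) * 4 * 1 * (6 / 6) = 55 / 282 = 0.20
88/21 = 4.19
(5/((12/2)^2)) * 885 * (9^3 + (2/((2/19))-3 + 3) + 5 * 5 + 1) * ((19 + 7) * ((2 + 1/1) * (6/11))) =44524350/11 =4047668.18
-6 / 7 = -0.86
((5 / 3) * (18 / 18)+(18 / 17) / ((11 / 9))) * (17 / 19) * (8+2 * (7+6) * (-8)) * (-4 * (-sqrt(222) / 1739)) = -1136800 * sqrt(222) / 1090353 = -15.53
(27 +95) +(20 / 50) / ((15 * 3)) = 27452 / 225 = 122.01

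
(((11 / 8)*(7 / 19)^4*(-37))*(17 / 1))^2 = 275975787525361 / 1086948034624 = 253.90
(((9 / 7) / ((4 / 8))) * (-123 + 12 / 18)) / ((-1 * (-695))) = -2202 / 4865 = -0.45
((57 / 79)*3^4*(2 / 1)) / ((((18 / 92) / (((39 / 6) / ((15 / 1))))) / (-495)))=-10123542 / 79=-128146.10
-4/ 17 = -0.24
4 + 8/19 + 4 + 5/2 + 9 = 757/38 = 19.92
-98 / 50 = -49 / 25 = -1.96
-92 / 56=-23 / 14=-1.64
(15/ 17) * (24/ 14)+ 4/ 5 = 1376/ 595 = 2.31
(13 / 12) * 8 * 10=260 / 3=86.67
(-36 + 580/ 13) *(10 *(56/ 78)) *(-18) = -188160/ 169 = -1113.37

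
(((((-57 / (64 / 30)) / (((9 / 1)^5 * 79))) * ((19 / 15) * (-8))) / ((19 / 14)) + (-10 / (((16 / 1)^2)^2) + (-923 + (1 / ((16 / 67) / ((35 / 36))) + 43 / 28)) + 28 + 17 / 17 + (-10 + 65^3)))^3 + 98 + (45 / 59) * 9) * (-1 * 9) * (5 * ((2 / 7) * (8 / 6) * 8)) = -274518826372120965227526016765168824658434526177565695 / 97599568854338388457486132866711552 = -2812705318215330998.78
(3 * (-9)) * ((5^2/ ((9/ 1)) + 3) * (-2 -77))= 12324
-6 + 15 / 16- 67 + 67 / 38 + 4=-20155 / 304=-66.30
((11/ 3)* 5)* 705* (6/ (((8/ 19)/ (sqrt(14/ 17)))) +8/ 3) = 103400/ 3 +736725* sqrt(238)/ 68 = 201608.43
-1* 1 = -1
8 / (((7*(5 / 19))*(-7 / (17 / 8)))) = -323 / 245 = -1.32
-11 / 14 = -0.79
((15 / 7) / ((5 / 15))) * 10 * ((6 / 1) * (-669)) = -1806300 / 7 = -258042.86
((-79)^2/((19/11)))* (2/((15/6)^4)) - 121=759957/11875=64.00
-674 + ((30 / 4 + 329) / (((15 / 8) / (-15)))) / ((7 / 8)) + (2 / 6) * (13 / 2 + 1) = -52473 / 14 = -3748.07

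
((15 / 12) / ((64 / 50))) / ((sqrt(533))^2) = 125 / 68224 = 0.00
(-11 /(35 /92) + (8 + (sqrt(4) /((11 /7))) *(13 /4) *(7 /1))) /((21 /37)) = 14.17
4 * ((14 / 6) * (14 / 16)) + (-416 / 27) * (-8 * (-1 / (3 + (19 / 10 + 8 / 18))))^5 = -1278895322162027 / 11883196535262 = -107.62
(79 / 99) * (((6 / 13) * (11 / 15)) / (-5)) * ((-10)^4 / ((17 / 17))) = -63200 / 117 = -540.17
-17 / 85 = -1 / 5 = -0.20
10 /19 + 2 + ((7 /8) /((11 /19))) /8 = 36319 /13376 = 2.72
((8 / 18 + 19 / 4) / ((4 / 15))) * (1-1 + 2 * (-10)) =-4675 / 12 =-389.58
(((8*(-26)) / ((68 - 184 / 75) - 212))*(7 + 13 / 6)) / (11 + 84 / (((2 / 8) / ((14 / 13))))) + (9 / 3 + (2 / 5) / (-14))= 700245949 / 232922585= 3.01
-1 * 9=-9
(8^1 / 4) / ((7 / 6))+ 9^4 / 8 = 46023 / 56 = 821.84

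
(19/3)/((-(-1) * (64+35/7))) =0.09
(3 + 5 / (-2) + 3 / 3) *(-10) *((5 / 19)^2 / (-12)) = 0.09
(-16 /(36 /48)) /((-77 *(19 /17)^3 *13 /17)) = 5345344 /20597577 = 0.26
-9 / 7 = -1.29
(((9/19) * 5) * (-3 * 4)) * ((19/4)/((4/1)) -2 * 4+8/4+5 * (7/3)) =-194.80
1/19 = 0.05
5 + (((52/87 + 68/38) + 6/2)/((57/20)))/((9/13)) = 6555245/847989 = 7.73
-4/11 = -0.36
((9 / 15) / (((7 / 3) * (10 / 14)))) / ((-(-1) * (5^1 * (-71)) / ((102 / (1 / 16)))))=-14688 / 8875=-1.65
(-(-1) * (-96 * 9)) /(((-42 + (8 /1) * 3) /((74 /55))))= 3552 /55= 64.58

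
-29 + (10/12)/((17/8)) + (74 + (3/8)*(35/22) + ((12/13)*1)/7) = 37672057/816816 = 46.12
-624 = -624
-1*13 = -13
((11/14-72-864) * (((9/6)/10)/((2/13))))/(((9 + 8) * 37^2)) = -510627/13032880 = -0.04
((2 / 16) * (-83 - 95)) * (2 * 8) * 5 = -1780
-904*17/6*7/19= -53788/57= -943.65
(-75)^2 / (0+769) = 5625 / 769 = 7.31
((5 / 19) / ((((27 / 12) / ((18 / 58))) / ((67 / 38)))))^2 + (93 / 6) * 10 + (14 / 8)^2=277185483769 / 1753599376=158.07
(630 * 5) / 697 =3150 / 697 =4.52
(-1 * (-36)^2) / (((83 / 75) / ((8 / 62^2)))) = -194400 / 79763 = -2.44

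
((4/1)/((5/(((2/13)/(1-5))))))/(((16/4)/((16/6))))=-0.02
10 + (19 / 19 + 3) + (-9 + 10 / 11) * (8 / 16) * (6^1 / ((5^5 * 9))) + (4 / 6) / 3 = 4399733 / 309375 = 14.22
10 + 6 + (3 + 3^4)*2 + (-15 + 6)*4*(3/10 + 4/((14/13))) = 1382/35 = 39.49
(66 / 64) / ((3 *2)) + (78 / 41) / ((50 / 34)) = 96139 / 65600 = 1.47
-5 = -5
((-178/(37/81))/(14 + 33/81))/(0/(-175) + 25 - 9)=-194643/115144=-1.69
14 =14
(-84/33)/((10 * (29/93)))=-0.82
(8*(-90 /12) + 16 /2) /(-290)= 26 /145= 0.18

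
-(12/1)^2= -144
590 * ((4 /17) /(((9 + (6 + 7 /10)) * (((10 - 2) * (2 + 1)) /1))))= 0.37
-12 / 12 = -1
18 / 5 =3.60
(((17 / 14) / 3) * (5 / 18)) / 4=85 / 3024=0.03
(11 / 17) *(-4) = -44 / 17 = -2.59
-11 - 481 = -492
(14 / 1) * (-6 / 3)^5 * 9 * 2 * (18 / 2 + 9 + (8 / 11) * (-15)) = -628992 / 11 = -57181.09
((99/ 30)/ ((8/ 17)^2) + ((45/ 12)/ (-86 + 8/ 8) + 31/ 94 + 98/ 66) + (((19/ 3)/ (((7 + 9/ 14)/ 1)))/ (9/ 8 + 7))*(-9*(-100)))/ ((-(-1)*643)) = 2545927726769/ 15093112045440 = 0.17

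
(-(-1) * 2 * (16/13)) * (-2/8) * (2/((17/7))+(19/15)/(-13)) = -0.45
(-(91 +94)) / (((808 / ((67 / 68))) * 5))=-2479 / 54944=-0.05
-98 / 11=-8.91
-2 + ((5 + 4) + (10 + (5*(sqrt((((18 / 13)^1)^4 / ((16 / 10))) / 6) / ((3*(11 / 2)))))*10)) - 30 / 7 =900*sqrt(15) / 1859 + 89 / 7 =14.59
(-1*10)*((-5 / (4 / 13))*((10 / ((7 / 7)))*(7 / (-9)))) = -1263.89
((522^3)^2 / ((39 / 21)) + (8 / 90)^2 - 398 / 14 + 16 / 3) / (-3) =-2007447173801022319981 / 552825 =-3631252518972590.46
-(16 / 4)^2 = -16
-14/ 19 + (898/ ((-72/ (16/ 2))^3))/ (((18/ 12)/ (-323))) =10991434/ 41553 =264.52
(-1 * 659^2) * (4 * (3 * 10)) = -52113720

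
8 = 8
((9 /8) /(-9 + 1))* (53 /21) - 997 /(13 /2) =-895379 /5824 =-153.74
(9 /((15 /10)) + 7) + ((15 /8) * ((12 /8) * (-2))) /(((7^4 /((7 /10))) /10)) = 35627 /2744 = 12.98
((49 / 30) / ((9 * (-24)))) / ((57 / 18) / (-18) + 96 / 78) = -637 / 88860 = -0.01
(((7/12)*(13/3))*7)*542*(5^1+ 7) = 345254/3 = 115084.67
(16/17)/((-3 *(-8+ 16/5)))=10/153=0.07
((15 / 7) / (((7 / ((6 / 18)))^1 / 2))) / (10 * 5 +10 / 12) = 12 / 2989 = 0.00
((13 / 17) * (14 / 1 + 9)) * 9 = 2691 / 17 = 158.29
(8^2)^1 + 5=69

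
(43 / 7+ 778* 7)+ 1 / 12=457987 / 84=5452.23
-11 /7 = -1.57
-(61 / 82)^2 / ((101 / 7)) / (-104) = 26047 / 70628896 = 0.00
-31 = -31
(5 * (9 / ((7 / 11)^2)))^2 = 29648025 / 2401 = 12348.20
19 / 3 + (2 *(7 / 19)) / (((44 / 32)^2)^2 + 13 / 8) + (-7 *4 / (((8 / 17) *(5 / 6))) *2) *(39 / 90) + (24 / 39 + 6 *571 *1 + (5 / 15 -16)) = 441284121277 / 131508975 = 3355.54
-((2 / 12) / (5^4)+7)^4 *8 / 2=-9605.46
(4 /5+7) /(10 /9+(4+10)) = 0.52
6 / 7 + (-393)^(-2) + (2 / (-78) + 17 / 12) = 126391129 / 56219436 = 2.25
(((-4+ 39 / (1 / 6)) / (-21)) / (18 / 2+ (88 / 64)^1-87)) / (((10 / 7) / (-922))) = -169648 / 1839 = -92.25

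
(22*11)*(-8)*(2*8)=-30976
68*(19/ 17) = 76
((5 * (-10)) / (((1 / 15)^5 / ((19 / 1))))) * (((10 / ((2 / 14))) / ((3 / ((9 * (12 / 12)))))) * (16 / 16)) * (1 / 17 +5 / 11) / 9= -1615950000000 / 187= -8641443850.27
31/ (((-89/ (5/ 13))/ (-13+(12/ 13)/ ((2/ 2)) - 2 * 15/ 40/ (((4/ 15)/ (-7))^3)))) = -6991613365/ 3850496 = -1815.77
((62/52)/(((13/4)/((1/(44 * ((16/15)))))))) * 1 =0.01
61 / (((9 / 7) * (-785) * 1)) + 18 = 17.94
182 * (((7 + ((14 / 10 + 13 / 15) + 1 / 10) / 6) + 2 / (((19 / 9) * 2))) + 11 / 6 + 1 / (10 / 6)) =3206021 / 1710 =1874.87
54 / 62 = 27 / 31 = 0.87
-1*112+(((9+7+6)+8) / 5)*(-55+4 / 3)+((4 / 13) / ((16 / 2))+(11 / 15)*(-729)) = -125913 / 130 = -968.56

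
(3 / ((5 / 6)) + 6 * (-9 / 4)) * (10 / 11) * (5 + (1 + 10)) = -144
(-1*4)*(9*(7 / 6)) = -42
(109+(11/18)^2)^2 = 1255780969/104976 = 11962.55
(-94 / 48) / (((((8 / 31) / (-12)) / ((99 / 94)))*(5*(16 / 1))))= 3069 / 2560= 1.20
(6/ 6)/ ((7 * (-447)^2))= 1/ 1398663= 0.00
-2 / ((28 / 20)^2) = -50 / 49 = -1.02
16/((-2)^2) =4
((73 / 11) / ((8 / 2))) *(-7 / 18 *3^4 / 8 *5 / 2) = -22995 / 1408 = -16.33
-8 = -8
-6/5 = -1.20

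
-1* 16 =-16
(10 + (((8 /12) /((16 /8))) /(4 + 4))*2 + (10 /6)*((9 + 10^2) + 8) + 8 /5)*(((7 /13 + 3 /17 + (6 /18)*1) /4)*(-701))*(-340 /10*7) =8458387273 /936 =9036738.54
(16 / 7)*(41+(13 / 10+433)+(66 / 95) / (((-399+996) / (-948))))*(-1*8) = -1147480384 / 132335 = -8671.03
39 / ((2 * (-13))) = -3 / 2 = -1.50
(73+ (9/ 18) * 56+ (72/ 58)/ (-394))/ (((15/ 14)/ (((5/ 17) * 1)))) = 27.72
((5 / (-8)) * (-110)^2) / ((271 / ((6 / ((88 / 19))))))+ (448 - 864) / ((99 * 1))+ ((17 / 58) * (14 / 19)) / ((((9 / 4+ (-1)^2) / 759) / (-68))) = -5334970145303 / 1537409016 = -3470.10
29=29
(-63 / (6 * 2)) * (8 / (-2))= 21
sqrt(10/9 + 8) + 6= 9.02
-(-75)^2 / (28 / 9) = -50625 / 28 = -1808.04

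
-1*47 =-47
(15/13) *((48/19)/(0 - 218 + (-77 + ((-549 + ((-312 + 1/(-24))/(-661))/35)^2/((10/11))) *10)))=221969849472000/252427015265505381197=0.00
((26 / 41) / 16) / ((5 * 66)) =13 / 108240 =0.00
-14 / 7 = -2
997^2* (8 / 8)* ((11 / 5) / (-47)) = -10934099 / 235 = -46528.08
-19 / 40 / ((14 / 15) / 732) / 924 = -3477 / 8624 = -0.40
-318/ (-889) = 0.36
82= 82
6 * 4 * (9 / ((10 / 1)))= 21.60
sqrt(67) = 8.19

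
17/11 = 1.55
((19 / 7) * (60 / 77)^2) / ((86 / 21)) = 102600 / 254947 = 0.40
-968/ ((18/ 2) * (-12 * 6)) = 121/ 81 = 1.49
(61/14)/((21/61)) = 12.66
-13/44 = -0.30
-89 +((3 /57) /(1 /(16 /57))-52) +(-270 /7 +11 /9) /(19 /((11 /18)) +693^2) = -16939822905350 /120153111183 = -140.99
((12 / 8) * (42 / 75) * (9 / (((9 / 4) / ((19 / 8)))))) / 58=399 / 2900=0.14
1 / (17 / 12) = 12 / 17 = 0.71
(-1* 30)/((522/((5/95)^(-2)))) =-20.75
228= 228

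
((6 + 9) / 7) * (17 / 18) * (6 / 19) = 85 / 133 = 0.64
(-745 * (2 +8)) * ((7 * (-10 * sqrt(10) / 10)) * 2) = 329825.56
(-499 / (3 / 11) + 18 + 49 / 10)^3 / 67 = -2376813854081 / 27000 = -88030142.74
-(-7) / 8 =7 / 8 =0.88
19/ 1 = 19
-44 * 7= -308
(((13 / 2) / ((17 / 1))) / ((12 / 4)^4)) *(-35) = -455 / 2754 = -0.17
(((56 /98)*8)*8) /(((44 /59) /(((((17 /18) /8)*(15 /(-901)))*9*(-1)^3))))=3540 /4081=0.87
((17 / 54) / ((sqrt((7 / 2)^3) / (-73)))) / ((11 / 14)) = -2482 * sqrt(14) / 2079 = -4.47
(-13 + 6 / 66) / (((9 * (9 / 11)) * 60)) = -71 / 2430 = -0.03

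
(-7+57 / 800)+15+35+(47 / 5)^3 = 3494621 / 4000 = 873.66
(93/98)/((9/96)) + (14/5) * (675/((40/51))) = 2419.87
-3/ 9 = -1/ 3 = -0.33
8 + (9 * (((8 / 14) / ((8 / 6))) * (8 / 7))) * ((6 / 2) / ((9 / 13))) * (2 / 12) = 548 / 49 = 11.18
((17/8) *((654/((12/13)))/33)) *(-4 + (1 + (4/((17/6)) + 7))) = 32591/132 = 246.90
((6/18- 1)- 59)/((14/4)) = -358/21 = -17.05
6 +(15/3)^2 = 31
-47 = -47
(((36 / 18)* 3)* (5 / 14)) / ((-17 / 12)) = -180 / 119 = -1.51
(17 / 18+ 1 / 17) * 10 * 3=1535 / 51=30.10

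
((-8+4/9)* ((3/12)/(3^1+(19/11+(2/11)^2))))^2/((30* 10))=4231249/8062156800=0.00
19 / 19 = 1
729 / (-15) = -243 / 5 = -48.60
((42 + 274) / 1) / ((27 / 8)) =2528 / 27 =93.63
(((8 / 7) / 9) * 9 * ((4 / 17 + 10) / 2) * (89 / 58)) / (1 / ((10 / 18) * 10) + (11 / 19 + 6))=1014600 / 764099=1.33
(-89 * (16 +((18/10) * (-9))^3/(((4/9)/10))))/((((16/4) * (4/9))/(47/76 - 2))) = -80440864749/12160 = -6615202.69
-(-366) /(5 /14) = 5124 /5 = 1024.80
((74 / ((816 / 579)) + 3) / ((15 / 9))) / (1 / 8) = 266.44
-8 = -8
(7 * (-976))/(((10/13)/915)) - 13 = -8126677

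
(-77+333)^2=65536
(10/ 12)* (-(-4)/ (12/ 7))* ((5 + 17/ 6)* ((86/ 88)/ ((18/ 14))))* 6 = 495145/ 7128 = 69.46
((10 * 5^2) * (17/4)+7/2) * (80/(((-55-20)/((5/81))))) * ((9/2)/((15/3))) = -8528/135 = -63.17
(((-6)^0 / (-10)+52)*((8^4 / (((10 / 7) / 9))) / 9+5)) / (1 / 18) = 67080231 / 25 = 2683209.24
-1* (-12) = 12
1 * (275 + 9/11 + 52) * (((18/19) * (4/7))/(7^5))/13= 259632/319652333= 0.00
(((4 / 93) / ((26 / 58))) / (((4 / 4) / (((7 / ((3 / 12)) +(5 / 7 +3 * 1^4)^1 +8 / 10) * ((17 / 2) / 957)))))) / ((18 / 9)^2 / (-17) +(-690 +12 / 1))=-328882 / 8050217175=-0.00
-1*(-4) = 4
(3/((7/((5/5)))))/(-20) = -3/140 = -0.02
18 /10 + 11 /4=91 /20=4.55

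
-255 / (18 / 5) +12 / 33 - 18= -88.47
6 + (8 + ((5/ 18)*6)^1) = 47/ 3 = 15.67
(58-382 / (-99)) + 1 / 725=4439999 / 71775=61.86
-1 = -1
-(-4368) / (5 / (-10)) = -8736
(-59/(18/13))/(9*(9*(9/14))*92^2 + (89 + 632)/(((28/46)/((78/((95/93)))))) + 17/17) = -0.00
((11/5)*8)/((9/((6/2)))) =88/15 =5.87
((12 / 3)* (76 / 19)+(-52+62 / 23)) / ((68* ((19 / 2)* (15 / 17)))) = -383 / 6555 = -0.06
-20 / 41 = -0.49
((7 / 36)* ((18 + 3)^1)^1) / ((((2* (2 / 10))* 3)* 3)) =245 / 216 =1.13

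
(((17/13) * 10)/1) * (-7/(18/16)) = -9520/117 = -81.37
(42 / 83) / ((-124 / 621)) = -2.53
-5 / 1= -5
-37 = -37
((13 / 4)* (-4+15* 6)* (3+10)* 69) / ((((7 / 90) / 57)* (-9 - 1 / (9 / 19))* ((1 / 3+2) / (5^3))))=-173630249325 / 196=-885868619.01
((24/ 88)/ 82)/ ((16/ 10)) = 15/ 7216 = 0.00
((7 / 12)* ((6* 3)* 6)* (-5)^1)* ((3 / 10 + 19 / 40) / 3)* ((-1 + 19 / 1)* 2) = -5859 / 2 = -2929.50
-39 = -39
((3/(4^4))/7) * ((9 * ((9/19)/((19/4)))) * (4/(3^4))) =3/40432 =0.00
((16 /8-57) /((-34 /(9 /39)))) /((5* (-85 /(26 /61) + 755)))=11 /81855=0.00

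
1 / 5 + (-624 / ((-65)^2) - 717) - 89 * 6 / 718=-83736647 / 116675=-717.69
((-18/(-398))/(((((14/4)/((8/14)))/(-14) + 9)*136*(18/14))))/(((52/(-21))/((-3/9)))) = 49/12050246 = 0.00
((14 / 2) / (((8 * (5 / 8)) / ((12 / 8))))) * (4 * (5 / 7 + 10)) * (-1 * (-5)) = 450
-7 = -7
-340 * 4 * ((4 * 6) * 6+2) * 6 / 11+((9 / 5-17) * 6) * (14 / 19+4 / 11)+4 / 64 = -19079413 / 176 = -108405.76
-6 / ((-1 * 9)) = 2 / 3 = 0.67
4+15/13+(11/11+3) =119/13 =9.15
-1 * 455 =-455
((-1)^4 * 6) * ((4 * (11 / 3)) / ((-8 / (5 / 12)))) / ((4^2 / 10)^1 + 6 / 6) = -275 / 156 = -1.76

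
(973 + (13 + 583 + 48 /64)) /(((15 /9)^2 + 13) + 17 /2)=2457 /38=64.66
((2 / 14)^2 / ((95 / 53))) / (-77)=-53 / 358435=-0.00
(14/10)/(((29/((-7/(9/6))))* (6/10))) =-98/261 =-0.38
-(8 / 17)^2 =-64 / 289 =-0.22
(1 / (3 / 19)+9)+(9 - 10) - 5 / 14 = 587 / 42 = 13.98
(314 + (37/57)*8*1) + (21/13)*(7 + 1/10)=2450207/7410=330.66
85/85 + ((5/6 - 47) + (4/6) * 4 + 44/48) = -499/12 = -41.58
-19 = -19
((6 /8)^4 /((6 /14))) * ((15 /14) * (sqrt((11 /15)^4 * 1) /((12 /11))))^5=4177248169415651 /137651473612800000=0.03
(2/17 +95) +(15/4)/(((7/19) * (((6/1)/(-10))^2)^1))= 176203/1428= 123.39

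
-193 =-193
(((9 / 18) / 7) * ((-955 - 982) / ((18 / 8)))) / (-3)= 3874 / 189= 20.50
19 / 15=1.27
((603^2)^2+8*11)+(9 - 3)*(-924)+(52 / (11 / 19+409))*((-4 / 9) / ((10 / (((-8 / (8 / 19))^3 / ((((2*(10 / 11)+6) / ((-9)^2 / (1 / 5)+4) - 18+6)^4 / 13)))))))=132211499425.02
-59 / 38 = -1.55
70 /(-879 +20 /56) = -980 /12301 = -0.08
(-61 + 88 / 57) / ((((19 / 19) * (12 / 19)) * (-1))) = 3389 / 36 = 94.14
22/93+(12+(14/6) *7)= 2657/93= 28.57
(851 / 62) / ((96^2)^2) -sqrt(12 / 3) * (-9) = 94787076947 / 5265948672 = 18.00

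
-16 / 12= -4 / 3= -1.33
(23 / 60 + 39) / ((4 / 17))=40171 / 240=167.38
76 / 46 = 38 / 23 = 1.65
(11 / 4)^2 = 121 / 16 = 7.56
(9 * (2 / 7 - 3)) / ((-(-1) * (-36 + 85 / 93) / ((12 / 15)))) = 0.56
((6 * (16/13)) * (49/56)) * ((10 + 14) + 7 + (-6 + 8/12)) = 165.85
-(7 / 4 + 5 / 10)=-9 / 4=-2.25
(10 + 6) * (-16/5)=-51.20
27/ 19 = 1.42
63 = 63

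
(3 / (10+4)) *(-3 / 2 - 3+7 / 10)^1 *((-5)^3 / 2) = 1425 / 28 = 50.89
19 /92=0.21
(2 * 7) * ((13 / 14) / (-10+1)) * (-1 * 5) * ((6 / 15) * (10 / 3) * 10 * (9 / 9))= 96.30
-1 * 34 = -34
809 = 809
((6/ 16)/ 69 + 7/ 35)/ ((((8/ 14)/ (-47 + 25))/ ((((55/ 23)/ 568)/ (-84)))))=7623/ 19230208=0.00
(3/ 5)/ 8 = 3/ 40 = 0.08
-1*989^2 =-978121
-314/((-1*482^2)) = 157/116162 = 0.00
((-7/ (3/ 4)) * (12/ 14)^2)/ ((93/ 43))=-688/ 217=-3.17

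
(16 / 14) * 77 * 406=35728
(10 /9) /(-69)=-0.02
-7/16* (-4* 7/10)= 1.22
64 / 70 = 32 / 35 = 0.91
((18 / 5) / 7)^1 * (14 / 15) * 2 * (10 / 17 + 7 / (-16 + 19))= 1192 / 425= 2.80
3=3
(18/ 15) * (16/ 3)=32/ 5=6.40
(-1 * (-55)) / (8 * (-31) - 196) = -55 / 444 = -0.12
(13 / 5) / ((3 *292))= 13 / 4380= 0.00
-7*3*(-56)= 1176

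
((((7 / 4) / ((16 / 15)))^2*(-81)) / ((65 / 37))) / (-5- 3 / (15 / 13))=33041925 / 2023424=16.33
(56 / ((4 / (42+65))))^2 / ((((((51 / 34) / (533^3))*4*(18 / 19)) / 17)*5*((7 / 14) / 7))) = 384127872116648114 / 135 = 2845391645308504.55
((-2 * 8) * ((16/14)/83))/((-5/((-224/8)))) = -512/415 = -1.23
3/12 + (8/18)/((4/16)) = 73/36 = 2.03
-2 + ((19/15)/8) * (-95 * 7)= -2575/24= -107.29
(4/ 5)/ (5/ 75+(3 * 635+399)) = 12/ 34561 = 0.00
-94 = -94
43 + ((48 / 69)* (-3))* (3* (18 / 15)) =4081 / 115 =35.49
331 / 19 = 17.42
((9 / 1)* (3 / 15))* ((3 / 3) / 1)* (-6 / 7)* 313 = -16902 / 35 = -482.91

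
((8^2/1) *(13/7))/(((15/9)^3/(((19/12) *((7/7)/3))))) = 11856/875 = 13.55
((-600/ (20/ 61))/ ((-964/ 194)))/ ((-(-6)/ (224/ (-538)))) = -1656760/ 64829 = -25.56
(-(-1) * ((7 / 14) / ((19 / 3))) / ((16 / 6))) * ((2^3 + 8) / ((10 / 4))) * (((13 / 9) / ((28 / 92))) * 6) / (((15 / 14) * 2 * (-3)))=-1196 / 1425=-0.84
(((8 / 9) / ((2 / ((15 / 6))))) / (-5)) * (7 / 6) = -7 / 27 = -0.26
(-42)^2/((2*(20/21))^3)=4084101/16000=255.26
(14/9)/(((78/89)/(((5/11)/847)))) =445/467181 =0.00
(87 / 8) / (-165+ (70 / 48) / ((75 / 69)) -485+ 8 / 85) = -22185 / 1323071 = -0.02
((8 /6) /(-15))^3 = -64 /91125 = -0.00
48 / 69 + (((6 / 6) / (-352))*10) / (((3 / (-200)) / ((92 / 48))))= 4.33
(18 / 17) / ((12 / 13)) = 39 / 34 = 1.15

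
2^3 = 8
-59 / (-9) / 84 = 59 / 756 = 0.08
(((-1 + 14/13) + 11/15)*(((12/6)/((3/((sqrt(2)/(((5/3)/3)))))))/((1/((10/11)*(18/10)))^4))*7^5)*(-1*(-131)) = 73036272238272*sqrt(2)/4758325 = 21706984.44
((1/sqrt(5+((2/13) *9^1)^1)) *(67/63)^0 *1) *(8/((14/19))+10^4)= 70076 *sqrt(1079)/581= 3961.90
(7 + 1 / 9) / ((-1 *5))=-64 / 45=-1.42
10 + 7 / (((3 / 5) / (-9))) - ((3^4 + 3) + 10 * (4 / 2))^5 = -12166529119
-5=-5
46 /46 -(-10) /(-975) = 193 /195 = 0.99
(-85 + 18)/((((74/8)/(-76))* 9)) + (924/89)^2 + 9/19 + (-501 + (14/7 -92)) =-21127711076/50116167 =-421.57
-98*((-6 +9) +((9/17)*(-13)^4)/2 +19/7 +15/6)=-12609086/17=-741710.94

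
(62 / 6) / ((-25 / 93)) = -961 / 25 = -38.44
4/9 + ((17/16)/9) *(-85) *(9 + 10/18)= -61847/648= -95.44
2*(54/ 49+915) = 89778/ 49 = 1832.20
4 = 4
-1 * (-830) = 830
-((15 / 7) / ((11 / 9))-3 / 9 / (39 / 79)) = -9712 / 9009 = -1.08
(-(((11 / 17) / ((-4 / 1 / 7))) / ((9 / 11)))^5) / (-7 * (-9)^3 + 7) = 62275756467001 / 62672925977487360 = 0.00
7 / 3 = 2.33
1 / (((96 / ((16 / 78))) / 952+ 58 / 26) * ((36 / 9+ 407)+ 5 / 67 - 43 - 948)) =-207298 / 327275665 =-0.00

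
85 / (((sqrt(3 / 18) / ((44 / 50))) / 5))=374 * sqrt(6)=916.11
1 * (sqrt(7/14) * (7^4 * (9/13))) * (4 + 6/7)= 52479 * sqrt(2)/13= 5708.96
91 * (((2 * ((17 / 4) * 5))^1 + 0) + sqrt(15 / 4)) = 91 * sqrt(15) / 2 + 7735 / 2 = 4043.72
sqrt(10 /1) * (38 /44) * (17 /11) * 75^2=1816875 * sqrt(10) /242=23741.58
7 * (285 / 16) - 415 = -4645 / 16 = -290.31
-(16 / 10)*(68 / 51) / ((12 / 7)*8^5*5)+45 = 41471993 / 921600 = 45.00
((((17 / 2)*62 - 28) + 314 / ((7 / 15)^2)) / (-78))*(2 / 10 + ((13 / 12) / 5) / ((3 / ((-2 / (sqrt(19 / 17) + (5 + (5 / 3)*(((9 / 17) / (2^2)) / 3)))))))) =-27649759841 / 6527421810 - 6466868*sqrt(323) / 753164055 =-4.39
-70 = -70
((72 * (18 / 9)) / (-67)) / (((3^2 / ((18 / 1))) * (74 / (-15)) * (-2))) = -1080 / 2479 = -0.44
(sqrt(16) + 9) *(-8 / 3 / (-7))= 104 / 21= 4.95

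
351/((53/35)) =12285/53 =231.79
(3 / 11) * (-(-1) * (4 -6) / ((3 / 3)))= -0.55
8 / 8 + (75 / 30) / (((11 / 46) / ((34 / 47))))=4427 / 517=8.56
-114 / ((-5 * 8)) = 57 / 20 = 2.85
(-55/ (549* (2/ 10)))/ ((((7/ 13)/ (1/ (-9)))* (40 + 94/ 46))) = 0.00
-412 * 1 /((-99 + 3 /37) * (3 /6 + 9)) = 7622 /17385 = 0.44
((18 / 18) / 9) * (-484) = -484 / 9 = -53.78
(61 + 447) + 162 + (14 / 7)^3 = 678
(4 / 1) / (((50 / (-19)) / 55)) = -418 / 5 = -83.60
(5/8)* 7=35/8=4.38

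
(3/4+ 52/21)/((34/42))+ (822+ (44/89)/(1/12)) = 5034767/6052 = 831.92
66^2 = 4356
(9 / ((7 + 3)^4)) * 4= 9 / 2500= 0.00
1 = 1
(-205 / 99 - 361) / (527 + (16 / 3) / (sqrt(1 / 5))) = -18942488 / 27481091 + 575104*sqrt(5) / 82443273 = -0.67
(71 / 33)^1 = 71 / 33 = 2.15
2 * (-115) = -230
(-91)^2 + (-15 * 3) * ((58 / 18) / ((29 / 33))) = 8116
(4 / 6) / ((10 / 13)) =13 / 15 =0.87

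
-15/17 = -0.88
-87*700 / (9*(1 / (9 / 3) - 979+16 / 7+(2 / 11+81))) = 1563100 / 206791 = 7.56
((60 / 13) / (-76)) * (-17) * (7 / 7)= 255 / 247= 1.03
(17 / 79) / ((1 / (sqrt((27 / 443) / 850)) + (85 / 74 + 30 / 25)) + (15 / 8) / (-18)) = -9026351280 / 260541110911643 + 2234208000 * sqrt(45186) / 260541110911643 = 0.00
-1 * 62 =-62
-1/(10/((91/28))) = -13/40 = -0.32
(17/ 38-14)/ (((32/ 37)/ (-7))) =133385/ 1216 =109.69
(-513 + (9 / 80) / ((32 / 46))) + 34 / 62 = -20327663 / 39680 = -512.29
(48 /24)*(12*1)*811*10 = 194640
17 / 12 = 1.42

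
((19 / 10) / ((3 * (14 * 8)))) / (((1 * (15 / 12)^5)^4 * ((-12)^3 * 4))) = -2550136832 / 270366668701171875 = -0.00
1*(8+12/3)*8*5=480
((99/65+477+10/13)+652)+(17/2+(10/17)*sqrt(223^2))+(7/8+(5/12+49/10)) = 1277.16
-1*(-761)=761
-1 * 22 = -22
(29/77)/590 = 29/45430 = 0.00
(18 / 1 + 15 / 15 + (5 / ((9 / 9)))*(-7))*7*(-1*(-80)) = -8960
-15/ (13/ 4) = -60/ 13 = -4.62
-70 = -70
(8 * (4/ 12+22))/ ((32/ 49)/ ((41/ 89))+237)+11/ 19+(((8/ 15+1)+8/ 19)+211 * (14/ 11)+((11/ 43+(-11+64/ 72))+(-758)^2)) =5860414360601522/ 10195110585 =574825.97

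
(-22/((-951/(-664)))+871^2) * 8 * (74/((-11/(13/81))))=-5552302157168/847341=-6552618.32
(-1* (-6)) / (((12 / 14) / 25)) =175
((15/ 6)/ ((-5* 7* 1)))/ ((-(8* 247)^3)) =1/ 108016190464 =0.00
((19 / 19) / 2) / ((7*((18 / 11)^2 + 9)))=121 / 19782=0.01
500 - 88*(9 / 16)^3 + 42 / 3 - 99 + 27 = 218285 / 512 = 426.34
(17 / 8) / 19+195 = 29657 / 152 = 195.11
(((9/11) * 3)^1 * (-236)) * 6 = -38232/11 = -3475.64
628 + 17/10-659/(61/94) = -235343/610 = -385.81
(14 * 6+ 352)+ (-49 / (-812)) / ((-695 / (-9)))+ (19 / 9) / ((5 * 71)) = 22461401093 / 51516180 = 436.01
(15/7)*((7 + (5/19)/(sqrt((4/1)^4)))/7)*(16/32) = 31995/29792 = 1.07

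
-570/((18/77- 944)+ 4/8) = 29260/48421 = 0.60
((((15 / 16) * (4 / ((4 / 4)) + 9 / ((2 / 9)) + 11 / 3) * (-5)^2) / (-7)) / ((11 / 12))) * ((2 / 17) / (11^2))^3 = -375 / 2318973349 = -0.00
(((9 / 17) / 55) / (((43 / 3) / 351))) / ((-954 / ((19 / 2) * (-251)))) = 5021757 / 8523460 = 0.59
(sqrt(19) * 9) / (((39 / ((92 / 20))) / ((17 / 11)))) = 1173 * sqrt(19) / 715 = 7.15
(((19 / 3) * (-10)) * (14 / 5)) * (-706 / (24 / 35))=1643215 / 9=182579.44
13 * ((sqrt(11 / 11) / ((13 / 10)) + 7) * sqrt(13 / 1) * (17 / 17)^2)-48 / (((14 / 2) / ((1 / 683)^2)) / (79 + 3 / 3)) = -3840 / 3265423 + 101 * sqrt(13) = 364.16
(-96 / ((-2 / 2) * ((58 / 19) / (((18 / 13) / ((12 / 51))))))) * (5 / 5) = 69768 / 377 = 185.06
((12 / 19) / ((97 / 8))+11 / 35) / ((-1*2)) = -0.18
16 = 16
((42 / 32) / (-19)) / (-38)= 0.00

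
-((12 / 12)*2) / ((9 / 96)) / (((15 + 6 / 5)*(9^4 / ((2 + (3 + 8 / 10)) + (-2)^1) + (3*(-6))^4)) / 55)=-334400 / 492645807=-0.00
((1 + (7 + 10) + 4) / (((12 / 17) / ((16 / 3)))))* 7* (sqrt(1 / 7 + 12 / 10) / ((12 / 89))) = 33286* sqrt(1645) / 135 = 10000.25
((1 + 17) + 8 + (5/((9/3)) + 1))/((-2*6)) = -43/18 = -2.39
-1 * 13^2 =-169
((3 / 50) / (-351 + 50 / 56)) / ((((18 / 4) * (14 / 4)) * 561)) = -8 / 412461225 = -0.00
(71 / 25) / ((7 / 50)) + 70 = 632 / 7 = 90.29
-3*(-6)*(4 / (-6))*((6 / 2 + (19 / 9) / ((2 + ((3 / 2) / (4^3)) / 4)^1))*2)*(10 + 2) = -1198624 / 1027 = -1167.11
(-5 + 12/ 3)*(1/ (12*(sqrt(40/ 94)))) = -sqrt(235)/ 120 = -0.13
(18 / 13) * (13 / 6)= 3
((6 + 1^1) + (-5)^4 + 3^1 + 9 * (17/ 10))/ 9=6503/ 90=72.26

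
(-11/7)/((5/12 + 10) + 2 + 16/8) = -132/1211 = -0.11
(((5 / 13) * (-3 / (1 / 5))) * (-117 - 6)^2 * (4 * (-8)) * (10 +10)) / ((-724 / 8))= -1452384000 / 2353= -617247.77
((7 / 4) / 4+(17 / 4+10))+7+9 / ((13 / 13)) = 491 / 16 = 30.69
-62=-62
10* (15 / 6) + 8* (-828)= -6599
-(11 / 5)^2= -121 / 25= -4.84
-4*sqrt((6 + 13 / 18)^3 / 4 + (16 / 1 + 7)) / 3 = -sqrt(4616210) / 162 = -13.26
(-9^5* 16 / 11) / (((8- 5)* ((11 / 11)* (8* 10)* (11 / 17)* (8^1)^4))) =-334611 / 2478080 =-0.14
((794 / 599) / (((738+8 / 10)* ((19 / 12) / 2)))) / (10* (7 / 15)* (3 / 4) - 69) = -95280 / 2753712617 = -0.00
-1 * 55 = -55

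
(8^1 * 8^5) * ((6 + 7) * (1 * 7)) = 23855104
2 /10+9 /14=59 /70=0.84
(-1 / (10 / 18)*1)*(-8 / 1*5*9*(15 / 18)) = 540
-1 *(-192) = 192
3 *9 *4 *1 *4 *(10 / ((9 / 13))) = 6240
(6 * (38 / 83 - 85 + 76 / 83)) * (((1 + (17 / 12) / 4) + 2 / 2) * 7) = -5490331 / 664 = -8268.57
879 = 879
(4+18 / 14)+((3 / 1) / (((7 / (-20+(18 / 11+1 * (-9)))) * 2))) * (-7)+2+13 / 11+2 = 7933 / 154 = 51.51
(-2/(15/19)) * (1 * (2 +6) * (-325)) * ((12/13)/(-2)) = -3040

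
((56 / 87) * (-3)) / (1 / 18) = -1008 / 29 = -34.76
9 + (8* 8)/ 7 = 127/ 7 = 18.14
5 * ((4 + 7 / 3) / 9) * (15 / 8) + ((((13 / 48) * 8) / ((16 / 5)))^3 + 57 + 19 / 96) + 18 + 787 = 768928961 / 884736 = 869.11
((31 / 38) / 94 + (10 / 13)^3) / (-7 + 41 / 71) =-86149199 / 1192847968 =-0.07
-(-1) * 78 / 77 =78 / 77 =1.01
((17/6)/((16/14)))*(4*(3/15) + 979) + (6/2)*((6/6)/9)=583061/240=2429.42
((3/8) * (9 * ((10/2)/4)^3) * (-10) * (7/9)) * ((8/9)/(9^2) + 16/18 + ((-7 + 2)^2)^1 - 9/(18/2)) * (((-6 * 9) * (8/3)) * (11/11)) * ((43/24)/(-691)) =-426855625/895536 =-476.65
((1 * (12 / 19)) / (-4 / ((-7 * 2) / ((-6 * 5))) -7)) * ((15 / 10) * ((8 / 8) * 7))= -882 / 2071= -0.43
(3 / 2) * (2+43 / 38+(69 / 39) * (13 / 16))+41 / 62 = 141641 / 18848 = 7.51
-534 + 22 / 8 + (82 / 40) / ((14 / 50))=-7335 / 14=-523.93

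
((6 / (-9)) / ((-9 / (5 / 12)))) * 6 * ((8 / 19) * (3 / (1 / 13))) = 520 / 171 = 3.04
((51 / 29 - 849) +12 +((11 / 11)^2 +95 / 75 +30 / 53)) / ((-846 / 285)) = 182316229 / 650151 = 280.42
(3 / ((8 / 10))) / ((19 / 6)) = 45 / 38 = 1.18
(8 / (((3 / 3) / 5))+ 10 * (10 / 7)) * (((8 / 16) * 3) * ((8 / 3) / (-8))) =-190 / 7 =-27.14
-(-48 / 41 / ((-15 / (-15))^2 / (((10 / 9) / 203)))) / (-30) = -16 / 74907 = -0.00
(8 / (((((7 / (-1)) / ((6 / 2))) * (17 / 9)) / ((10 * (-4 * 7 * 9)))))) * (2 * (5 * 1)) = 45741.18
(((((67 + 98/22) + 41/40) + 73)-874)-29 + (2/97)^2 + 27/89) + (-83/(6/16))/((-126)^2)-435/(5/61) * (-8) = 41698.77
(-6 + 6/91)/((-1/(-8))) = -4320/91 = -47.47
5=5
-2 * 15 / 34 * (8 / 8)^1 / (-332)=15 / 5644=0.00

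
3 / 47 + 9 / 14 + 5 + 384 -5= 253137 / 658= 384.71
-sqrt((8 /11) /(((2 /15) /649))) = -2 * sqrt(885) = -59.50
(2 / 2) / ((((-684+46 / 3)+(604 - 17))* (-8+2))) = 1 / 490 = 0.00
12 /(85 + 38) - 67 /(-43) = 2919 /1763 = 1.66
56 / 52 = 1.08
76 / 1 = 76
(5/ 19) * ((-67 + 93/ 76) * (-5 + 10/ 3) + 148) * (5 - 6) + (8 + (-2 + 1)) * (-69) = -2386051/ 4332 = -550.80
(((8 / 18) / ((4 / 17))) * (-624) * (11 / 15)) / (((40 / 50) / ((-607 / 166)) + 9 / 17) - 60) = 401367824 / 27717057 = 14.48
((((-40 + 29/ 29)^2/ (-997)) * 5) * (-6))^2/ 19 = 2082096900/ 18886171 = 110.24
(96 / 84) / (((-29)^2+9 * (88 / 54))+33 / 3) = 3 / 2275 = 0.00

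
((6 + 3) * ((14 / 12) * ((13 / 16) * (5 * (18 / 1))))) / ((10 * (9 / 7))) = 1911 / 32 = 59.72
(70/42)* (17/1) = 85/3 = 28.33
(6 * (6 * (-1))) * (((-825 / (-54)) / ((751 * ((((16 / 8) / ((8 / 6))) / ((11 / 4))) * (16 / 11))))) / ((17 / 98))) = -5.32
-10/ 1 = -10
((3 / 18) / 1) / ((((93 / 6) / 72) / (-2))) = -48 / 31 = -1.55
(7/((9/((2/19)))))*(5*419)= 171.52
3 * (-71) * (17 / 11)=-3621 / 11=-329.18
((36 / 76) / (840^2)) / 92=1 / 137043200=0.00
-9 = -9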